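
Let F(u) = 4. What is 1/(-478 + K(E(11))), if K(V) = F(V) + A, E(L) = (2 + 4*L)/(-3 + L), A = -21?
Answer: -1/495 ≈ -0.0020202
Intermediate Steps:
E(L) = (2 + 4*L)/(-3 + L)
K(V) = -17 (K(V) = 4 - 21 = -17)
1/(-478 + K(E(11))) = 1/(-478 - 17) = 1/(-495) = -1/495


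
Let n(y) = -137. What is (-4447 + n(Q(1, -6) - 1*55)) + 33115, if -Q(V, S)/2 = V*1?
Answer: 28531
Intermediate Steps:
Q(V, S) = -2*V
(-4447 + n(Q(1, -6) - 1*55)) + 33115 = (-4447 - 137) + 33115 = -4584 + 33115 = 28531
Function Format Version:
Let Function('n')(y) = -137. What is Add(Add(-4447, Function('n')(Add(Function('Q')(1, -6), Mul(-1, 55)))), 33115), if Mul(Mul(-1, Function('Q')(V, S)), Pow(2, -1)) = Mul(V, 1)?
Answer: 28531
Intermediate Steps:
Function('Q')(V, S) = Mul(-2, V) (Function('Q')(V, S) = Mul(-2, Mul(V, 1)) = Mul(-2, V))
Add(Add(-4447, Function('n')(Add(Function('Q')(1, -6), Mul(-1, 55)))), 33115) = Add(Add(-4447, -137), 33115) = Add(-4584, 33115) = 28531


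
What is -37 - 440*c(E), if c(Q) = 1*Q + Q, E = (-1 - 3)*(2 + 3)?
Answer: 17563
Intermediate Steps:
E = -20 (E = -4*5 = -20)
c(Q) = 2*Q (c(Q) = Q + Q = 2*Q)
-37 - 440*c(E) = -37 - 880*(-20) = -37 - 440*(-40) = -37 + 17600 = 17563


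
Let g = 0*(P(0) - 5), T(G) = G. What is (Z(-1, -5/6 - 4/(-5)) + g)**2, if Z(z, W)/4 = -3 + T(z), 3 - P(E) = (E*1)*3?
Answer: 256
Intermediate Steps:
P(E) = 3 - 3*E (P(E) = 3 - E*1*3 = 3 - E*3 = 3 - 3*E)
Z(z, W) = -12 + 4*z (Z(z, W) = 4*(-3 + z) = -12 + 4*z)
g = 0 (g = 0*((3 - 3*0) - 5) = 0*((3 + 0) - 5) = 0*(3 - 5) = 0*(-2) = 0)
(Z(-1, -5/6 - 4/(-5)) + g)**2 = ((-12 + 4*(-1)) + 0)**2 = ((-12 - 4) + 0)**2 = (-16 + 0)**2 = (-16)**2 = 256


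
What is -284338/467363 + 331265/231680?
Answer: 17789115271/21655731968 ≈ 0.82145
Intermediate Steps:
-284338/467363 + 331265/231680 = -284338*1/467363 + 331265*(1/231680) = -284338/467363 + 66253/46336 = 17789115271/21655731968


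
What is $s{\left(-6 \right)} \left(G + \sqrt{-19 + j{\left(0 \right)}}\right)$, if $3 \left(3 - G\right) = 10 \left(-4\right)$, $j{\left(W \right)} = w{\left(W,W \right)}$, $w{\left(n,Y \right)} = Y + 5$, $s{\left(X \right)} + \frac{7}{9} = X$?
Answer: $- \frac{2989}{27} - \frac{61 i \sqrt{14}}{9} \approx -110.7 - 25.36 i$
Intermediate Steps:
$s{\left(X \right)} = - \frac{7}{9} + X$
$w{\left(n,Y \right)} = 5 + Y$
$j{\left(W \right)} = 5 + W$
$G = \frac{49}{3}$ ($G = 3 - \frac{10 \left(-4\right)}{3} = 3 - - \frac{40}{3} = 3 + \frac{40}{3} = \frac{49}{3} \approx 16.333$)
$s{\left(-6 \right)} \left(G + \sqrt{-19 + j{\left(0 \right)}}\right) = \left(- \frac{7}{9} - 6\right) \left(\frac{49}{3} + \sqrt{-19 + \left(5 + 0\right)}\right) = - \frac{61 \left(\frac{49}{3} + \sqrt{-19 + 5}\right)}{9} = - \frac{61 \left(\frac{49}{3} + \sqrt{-14}\right)}{9} = - \frac{61 \left(\frac{49}{3} + i \sqrt{14}\right)}{9} = - \frac{2989}{27} - \frac{61 i \sqrt{14}}{9}$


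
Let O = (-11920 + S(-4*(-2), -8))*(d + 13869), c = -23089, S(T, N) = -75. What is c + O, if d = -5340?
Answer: -102328444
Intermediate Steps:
O = -102305355 (O = (-11920 - 75)*(-5340 + 13869) = -11995*8529 = -102305355)
c + O = -23089 - 102305355 = -102328444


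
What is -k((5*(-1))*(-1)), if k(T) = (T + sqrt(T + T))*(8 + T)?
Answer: -65 - 13*sqrt(10) ≈ -106.11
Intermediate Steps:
k(T) = (8 + T)*(T + sqrt(2)*sqrt(T)) (k(T) = (T + sqrt(2*T))*(8 + T) = (T + sqrt(2)*sqrt(T))*(8 + T) = (8 + T)*(T + sqrt(2)*sqrt(T)))
-k((5*(-1))*(-1)) = -(((5*(-1))*(-1))**2 + 8*((5*(-1))*(-1)) + sqrt(2)*((5*(-1))*(-1))**(3/2) + 8*sqrt(2)*sqrt((5*(-1))*(-1))) = -((-5*(-1))**2 + 8*(-5*(-1)) + sqrt(2)*(-5*(-1))**(3/2) + 8*sqrt(2)*sqrt(-5*(-1))) = -(5**2 + 8*5 + sqrt(2)*5**(3/2) + 8*sqrt(2)*sqrt(5)) = -(25 + 40 + sqrt(2)*(5*sqrt(5)) + 8*sqrt(10)) = -(25 + 40 + 5*sqrt(10) + 8*sqrt(10)) = -(65 + 13*sqrt(10)) = -65 - 13*sqrt(10)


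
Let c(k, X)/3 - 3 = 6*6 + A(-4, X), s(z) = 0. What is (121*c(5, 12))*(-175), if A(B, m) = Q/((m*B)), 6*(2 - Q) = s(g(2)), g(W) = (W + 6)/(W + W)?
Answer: -19798625/8 ≈ -2.4748e+6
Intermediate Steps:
g(W) = (6 + W)/(2*W) (g(W) = (6 + W)/((2*W)) = (6 + W)*(1/(2*W)) = (6 + W)/(2*W))
Q = 2 (Q = 2 - ⅙*0 = 2 + 0 = 2)
A(B, m) = 2/(B*m) (A(B, m) = 2/((m*B)) = 2/((B*m)) = 2*(1/(B*m)) = 2/(B*m))
c(k, X) = 117 - 3/(2*X) (c(k, X) = 9 + 3*(6*6 + 2/(-4*X)) = 9 + 3*(36 + 2*(-¼)/X) = 9 + 3*(36 - 1/(2*X)) = 9 + (108 - 3/(2*X)) = 117 - 3/(2*X))
(121*c(5, 12))*(-175) = (121*(117 - 3/2/12))*(-175) = (121*(117 - 3/2*1/12))*(-175) = (121*(117 - ⅛))*(-175) = (121*(935/8))*(-175) = (113135/8)*(-175) = -19798625/8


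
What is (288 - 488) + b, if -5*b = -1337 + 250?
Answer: 87/5 ≈ 17.400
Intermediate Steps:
b = 1087/5 (b = -(-1337 + 250)/5 = -⅕*(-1087) = 1087/5 ≈ 217.40)
(288 - 488) + b = (288 - 488) + 1087/5 = -200 + 1087/5 = 87/5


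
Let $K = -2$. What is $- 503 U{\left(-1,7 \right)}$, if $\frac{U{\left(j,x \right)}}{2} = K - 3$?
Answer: $5030$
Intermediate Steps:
$U{\left(j,x \right)} = -10$ ($U{\left(j,x \right)} = 2 \left(-2 - 3\right) = 2 \left(-5\right) = -10$)
$- 503 U{\left(-1,7 \right)} = \left(-503\right) \left(-10\right) = 5030$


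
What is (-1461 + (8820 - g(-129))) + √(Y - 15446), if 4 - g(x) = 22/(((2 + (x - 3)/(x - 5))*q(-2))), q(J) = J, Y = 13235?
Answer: 1470263/200 + I*√2211 ≈ 7351.3 + 47.021*I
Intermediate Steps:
g(x) = 4 - 22/(-4 - 2*(-3 + x)/(-5 + x)) (g(x) = 4 - 22/((2 + (x - 3)/(x - 5))*(-2)) = 4 - 22/((2 + (-3 + x)/(-5 + x))*(-2)) = 4 - 22/(-4 - 2*(-3 + x)/(-5 + x)))
(-1461 + (8820 - g(-129))) + √(Y - 15446) = (-1461 + (8820 - (-107 + 23*(-129))/(-13 + 3*(-129)))) + √(13235 - 15446) = (-1461 + (8820 - (-107 - 2967)/(-13 - 387))) + √(-2211) = (-1461 + (8820 - (-3074)/(-400))) + I*√2211 = (-1461 + (8820 - (-1)*(-3074)/400)) + I*√2211 = (-1461 + (8820 - 1*1537/200)) + I*√2211 = (-1461 + (8820 - 1537/200)) + I*√2211 = (-1461 + 1762463/200) + I*√2211 = 1470263/200 + I*√2211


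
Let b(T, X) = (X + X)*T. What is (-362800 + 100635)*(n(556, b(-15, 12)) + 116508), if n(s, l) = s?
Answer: -30690083560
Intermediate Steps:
b(T, X) = 2*T*X (b(T, X) = (2*X)*T = 2*T*X)
(-362800 + 100635)*(n(556, b(-15, 12)) + 116508) = (-362800 + 100635)*(556 + 116508) = -262165*117064 = -30690083560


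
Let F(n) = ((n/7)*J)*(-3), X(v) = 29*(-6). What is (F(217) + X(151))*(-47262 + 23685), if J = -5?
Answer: -6860907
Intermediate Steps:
X(v) = -174
F(n) = 15*n/7 (F(n) = ((n/7)*(-5))*(-3) = -5*n/7*(-3) = 15*n/7)
(F(217) + X(151))*(-47262 + 23685) = ((15/7)*217 - 174)*(-47262 + 23685) = (465 - 174)*(-23577) = 291*(-23577) = -6860907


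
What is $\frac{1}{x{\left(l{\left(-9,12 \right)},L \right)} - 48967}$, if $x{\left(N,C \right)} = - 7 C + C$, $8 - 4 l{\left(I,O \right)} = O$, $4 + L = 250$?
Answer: $- \frac{1}{50443} \approx -1.9824 \cdot 10^{-5}$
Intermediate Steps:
$L = 246$ ($L = -4 + 250 = 246$)
$l{\left(I,O \right)} = 2 - \frac{O}{4}$
$x{\left(N,C \right)} = - 6 C$
$\frac{1}{x{\left(l{\left(-9,12 \right)},L \right)} - 48967} = \frac{1}{\left(-6\right) 246 - 48967} = \frac{1}{-1476 - 48967} = \frac{1}{-50443} = - \frac{1}{50443}$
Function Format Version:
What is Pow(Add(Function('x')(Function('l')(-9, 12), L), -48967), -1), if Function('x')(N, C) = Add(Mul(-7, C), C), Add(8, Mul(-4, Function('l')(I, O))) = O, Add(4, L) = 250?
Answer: Rational(-1, 50443) ≈ -1.9824e-5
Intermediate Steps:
L = 246 (L = Add(-4, 250) = 246)
Function('l')(I, O) = Add(2, Mul(Rational(-1, 4), O))
Function('x')(N, C) = Mul(-6, C)
Pow(Add(Function('x')(Function('l')(-9, 12), L), -48967), -1) = Pow(Add(Mul(-6, 246), -48967), -1) = Pow(Add(-1476, -48967), -1) = Pow(-50443, -1) = Rational(-1, 50443)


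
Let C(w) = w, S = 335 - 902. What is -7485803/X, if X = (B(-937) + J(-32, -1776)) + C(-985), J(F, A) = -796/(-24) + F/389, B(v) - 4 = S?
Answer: 17471864202/3535813 ≈ 4941.4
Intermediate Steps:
S = -567
B(v) = -563 (B(v) = 4 - 567 = -563)
J(F, A) = 199/6 + F/389 (J(F, A) = -796*(-1/24) + F*(1/389) = 199/6 + F/389)
X = -3535813/2334 (X = (-563 + (199/6 + (1/389)*(-32))) - 985 = (-563 + (199/6 - 32/389)) - 985 = (-563 + 77219/2334) - 985 = -1236823/2334 - 985 = -3535813/2334 ≈ -1514.9)
-7485803/X = -7485803/(-3535813/2334) = -7485803*(-2334/3535813) = 17471864202/3535813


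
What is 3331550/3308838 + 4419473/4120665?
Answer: 4725253613854/2272435489545 ≈ 2.0794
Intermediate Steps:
3331550/3308838 + 4419473/4120665 = 3331550*(1/3308838) + 4419473*(1/4120665) = 1665775/1654419 + 4419473/4120665 = 4725253613854/2272435489545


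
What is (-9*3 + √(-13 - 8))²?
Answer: (27 - I*√21)² ≈ 708.0 - 247.46*I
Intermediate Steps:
(-9*3 + √(-13 - 8))² = (-1*27 + √(-21))² = (-27 + I*√21)²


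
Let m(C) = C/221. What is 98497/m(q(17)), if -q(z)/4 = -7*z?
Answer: 182923/4 ≈ 45731.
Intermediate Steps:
q(z) = 28*z (q(z) = -(-28)*z = 28*z)
m(C) = C/221 (m(C) = C*(1/221) = C/221)
98497/m(q(17)) = 98497/(((28*17)/221)) = 98497/(((1/221)*476)) = 98497/(28/13) = 98497*(13/28) = 182923/4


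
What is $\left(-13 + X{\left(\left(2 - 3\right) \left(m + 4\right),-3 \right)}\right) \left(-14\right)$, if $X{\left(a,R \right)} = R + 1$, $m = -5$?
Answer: $210$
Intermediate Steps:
$X{\left(a,R \right)} = 1 + R$
$\left(-13 + X{\left(\left(2 - 3\right) \left(m + 4\right),-3 \right)}\right) \left(-14\right) = \left(-13 + \left(1 - 3\right)\right) \left(-14\right) = \left(-13 - 2\right) \left(-14\right) = \left(-15\right) \left(-14\right) = 210$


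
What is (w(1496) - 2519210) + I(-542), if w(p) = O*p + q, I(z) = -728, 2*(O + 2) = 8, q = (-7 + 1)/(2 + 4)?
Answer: -2516947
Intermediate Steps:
q = -1 (q = -6/6 = -6*1/6 = -1)
O = 2 (O = -2 + (1/2)*8 = -2 + 4 = 2)
w(p) = -1 + 2*p (w(p) = 2*p - 1 = -1 + 2*p)
(w(1496) - 2519210) + I(-542) = ((-1 + 2*1496) - 2519210) - 728 = ((-1 + 2992) - 2519210) - 728 = (2991 - 2519210) - 728 = -2516219 - 728 = -2516947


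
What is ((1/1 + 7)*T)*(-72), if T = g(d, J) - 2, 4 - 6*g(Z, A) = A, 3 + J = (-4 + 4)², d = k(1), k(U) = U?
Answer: 480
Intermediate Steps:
d = 1
J = -3 (J = -3 + (-4 + 4)² = -3 + 0² = -3 + 0 = -3)
g(Z, A) = ⅔ - A/6
T = -⅚ (T = (⅔ - ⅙*(-3)) - 2 = (⅔ + ½) - 2 = 7/6 - 2 = -⅚ ≈ -0.83333)
((1/1 + 7)*T)*(-72) = ((1/1 + 7)*(-⅚))*(-72) = ((1 + 7)*(-⅚))*(-72) = (8*(-⅚))*(-72) = -20/3*(-72) = 480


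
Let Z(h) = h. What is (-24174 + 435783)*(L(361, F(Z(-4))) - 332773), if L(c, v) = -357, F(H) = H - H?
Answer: -137119306170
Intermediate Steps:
F(H) = 0
(-24174 + 435783)*(L(361, F(Z(-4))) - 332773) = (-24174 + 435783)*(-357 - 332773) = 411609*(-333130) = -137119306170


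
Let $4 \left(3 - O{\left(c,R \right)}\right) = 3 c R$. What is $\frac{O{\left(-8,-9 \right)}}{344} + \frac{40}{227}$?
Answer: $\frac{2183}{78088} \approx 0.027956$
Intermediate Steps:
$O{\left(c,R \right)} = 3 - \frac{3 R c}{4}$ ($O{\left(c,R \right)} = 3 - \frac{3 c R}{4} = 3 - \frac{3 R c}{4}$)
$\frac{O{\left(-8,-9 \right)}}{344} + \frac{40}{227} = \frac{3 - \left(- \frac{27}{4}\right) \left(-8\right)}{344} + \frac{40}{227} = \left(3 - 54\right) \frac{1}{344} + 40 \cdot \frac{1}{227} = \left(-51\right) \frac{1}{344} + \frac{40}{227} = - \frac{51}{344} + \frac{40}{227} = \frac{2183}{78088}$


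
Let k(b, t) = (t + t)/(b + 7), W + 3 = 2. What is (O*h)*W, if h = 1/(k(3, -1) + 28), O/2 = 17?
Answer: -170/139 ≈ -1.2230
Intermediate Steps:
O = 34 (O = 2*17 = 34)
W = -1 (W = -3 + 2 = -1)
k(b, t) = 2*t/(7 + b) (k(b, t) = (2*t)/(7 + b) = 2*t/(7 + b))
h = 5/139 (h = 1/(2*(-1)/(7 + 3) + 28) = 1/(2*(-1)/10 + 28) = 1/(2*(-1)*(1/10) + 28) = 1/(-1/5 + 28) = 1/(139/5) = 5/139 ≈ 0.035971)
(O*h)*W = (34*(5/139))*(-1) = (170/139)*(-1) = -170/139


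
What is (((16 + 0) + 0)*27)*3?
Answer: 1296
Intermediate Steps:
(((16 + 0) + 0)*27)*3 = ((16 + 0)*27)*3 = (16*27)*3 = 432*3 = 1296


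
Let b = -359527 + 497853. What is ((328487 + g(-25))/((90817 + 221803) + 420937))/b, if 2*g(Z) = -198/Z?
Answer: 4106137/1268375069775 ≈ 3.2373e-6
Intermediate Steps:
b = 138326
g(Z) = -99/Z (g(Z) = (-198/Z)/2 = -99/Z)
((328487 + g(-25))/((90817 + 221803) + 420937))/b = ((328487 - 99/(-25))/((90817 + 221803) + 420937))/138326 = ((328487 - 99*(-1/25))/(312620 + 420937))*(1/138326) = ((328487 + 99/25)/733557)*(1/138326) = ((8212274/25)*(1/733557))*(1/138326) = (8212274/18338925)*(1/138326) = 4106137/1268375069775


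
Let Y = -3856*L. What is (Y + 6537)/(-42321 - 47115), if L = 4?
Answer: 8887/89436 ≈ 0.099367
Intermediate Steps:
Y = -15424 (Y = -3856*4 = -15424)
(Y + 6537)/(-42321 - 47115) = (-15424 + 6537)/(-42321 - 47115) = -8887/(-89436) = -8887*(-1/89436) = 8887/89436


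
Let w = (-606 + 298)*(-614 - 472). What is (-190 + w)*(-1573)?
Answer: -525850754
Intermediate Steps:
w = 334488 (w = -308*(-1086) = 334488)
(-190 + w)*(-1573) = (-190 + 334488)*(-1573) = 334298*(-1573) = -525850754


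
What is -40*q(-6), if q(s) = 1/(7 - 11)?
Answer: 10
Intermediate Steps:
q(s) = -¼ (q(s) = 1/(-4) = -¼)
-40*q(-6) = -40*(-¼) = 10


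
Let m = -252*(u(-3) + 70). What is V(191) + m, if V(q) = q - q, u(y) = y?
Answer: -16884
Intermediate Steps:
m = -16884 (m = -252*(-3 + 70) = -252*67 = -16884)
V(q) = 0
V(191) + m = 0 - 16884 = -16884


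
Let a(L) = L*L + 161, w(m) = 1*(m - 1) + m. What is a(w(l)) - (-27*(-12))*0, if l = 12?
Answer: 690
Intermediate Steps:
w(m) = -1 + 2*m (w(m) = 1*(-1 + m) + m = (-1 + m) + m = -1 + 2*m)
a(L) = 161 + L² (a(L) = L² + 161 = 161 + L²)
a(w(l)) - (-27*(-12))*0 = (161 + (-1 + 2*12)²) - (-27*(-12))*0 = (161 + (-1 + 24)²) - 324*0 = (161 + 23²) - 1*0 = (161 + 529) + 0 = 690 + 0 = 690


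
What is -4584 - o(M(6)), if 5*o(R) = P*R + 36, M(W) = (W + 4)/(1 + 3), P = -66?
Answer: -22791/5 ≈ -4558.2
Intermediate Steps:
M(W) = 1 + W/4 (M(W) = (4 + W)/4 = (4 + W)*(1/4) = 1 + W/4)
o(R) = 36/5 - 66*R/5 (o(R) = (-66*R + 36)/5 = (36 - 66*R)/5 = 36/5 - 66*R/5)
-4584 - o(M(6)) = -4584 - (36/5 - 66*(1 + (1/4)*6)/5) = -4584 - (36/5 - 66*(1 + 3/2)/5) = -4584 - (36/5 - 66/5*5/2) = -4584 - (36/5 - 33) = -4584 - 1*(-129/5) = -4584 + 129/5 = -22791/5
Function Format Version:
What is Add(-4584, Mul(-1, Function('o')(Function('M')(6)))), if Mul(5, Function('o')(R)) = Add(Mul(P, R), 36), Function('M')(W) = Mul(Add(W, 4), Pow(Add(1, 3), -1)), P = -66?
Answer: Rational(-22791, 5) ≈ -4558.2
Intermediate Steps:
Function('M')(W) = Add(1, Mul(Rational(1, 4), W)) (Function('M')(W) = Mul(Add(4, W), Pow(4, -1)) = Mul(Add(4, W), Rational(1, 4)) = Add(1, Mul(Rational(1, 4), W)))
Function('o')(R) = Add(Rational(36, 5), Mul(Rational(-66, 5), R)) (Function('o')(R) = Mul(Rational(1, 5), Add(Mul(-66, R), 36)) = Mul(Rational(1, 5), Add(36, Mul(-66, R))) = Add(Rational(36, 5), Mul(Rational(-66, 5), R)))
Add(-4584, Mul(-1, Function('o')(Function('M')(6)))) = Add(-4584, Mul(-1, Add(Rational(36, 5), Mul(Rational(-66, 5), Add(1, Mul(Rational(1, 4), 6)))))) = Add(-4584, Mul(-1, Add(Rational(36, 5), Mul(Rational(-66, 5), Add(1, Rational(3, 2)))))) = Add(-4584, Mul(-1, Add(Rational(36, 5), Mul(Rational(-66, 5), Rational(5, 2))))) = Add(-4584, Mul(-1, Add(Rational(36, 5), -33))) = Add(-4584, Mul(-1, Rational(-129, 5))) = Add(-4584, Rational(129, 5)) = Rational(-22791, 5)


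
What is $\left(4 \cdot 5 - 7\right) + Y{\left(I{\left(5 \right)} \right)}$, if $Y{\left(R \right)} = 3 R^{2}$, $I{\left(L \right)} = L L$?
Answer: $1888$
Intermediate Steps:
$I{\left(L \right)} = L^{2}$
$\left(4 \cdot 5 - 7\right) + Y{\left(I{\left(5 \right)} \right)} = \left(4 \cdot 5 - 7\right) + 3 \left(5^{2}\right)^{2} = \left(20 - 7\right) + 3 \cdot 25^{2} = 13 + 3 \cdot 625 = 13 + 1875 = 1888$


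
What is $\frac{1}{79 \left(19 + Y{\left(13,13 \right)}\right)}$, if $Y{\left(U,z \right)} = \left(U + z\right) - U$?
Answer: $\frac{1}{2528} \approx 0.00039557$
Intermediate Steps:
$Y{\left(U,z \right)} = z$
$\frac{1}{79 \left(19 + Y{\left(13,13 \right)}\right)} = \frac{1}{79 \left(19 + 13\right)} = \frac{1}{79 \cdot 32} = \frac{1}{2528}$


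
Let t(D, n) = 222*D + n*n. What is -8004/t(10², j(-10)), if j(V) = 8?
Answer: -87/242 ≈ -0.35950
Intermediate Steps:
t(D, n) = n² + 222*D (t(D, n) = 222*D + n² = n² + 222*D)
-8004/t(10², j(-10)) = -8004/(8² + 222*10²) = -8004/(64 + 222*100) = -8004/(64 + 22200) = -8004/22264 = -8004*1/22264 = -87/242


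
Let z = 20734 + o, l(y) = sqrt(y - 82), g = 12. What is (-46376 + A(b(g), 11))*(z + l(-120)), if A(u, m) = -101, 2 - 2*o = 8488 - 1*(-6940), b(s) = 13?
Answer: -605177017 - 46477*I*sqrt(202) ≈ -6.0518e+8 - 6.6056e+5*I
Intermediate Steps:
o = -7713 (o = 1 - (8488 - 1*(-6940))/2 = 1 - (8488 + 6940)/2 = 1 - 1/2*15428 = 1 - 7714 = -7713)
l(y) = sqrt(-82 + y)
z = 13021 (z = 20734 - 7713 = 13021)
(-46376 + A(b(g), 11))*(z + l(-120)) = (-46376 - 101)*(13021 + sqrt(-82 - 120)) = -46477*(13021 + sqrt(-202)) = -46477*(13021 + I*sqrt(202)) = -605177017 - 46477*I*sqrt(202)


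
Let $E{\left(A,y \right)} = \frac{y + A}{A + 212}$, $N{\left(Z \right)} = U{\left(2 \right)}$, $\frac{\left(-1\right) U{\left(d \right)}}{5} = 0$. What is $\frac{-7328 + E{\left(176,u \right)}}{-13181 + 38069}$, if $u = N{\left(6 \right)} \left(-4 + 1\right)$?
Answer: $- \frac{971}{3298} \approx -0.29442$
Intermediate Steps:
$U{\left(d \right)} = 0$ ($U{\left(d \right)} = \left(-5\right) 0 = 0$)
$N{\left(Z \right)} = 0$
$u = 0$ ($u = 0 \left(-4 + 1\right) = 0 \left(-3\right) = 0$)
$E{\left(A,y \right)} = \frac{A + y}{212 + A}$
$\frac{-7328 + E{\left(176,u \right)}}{-13181 + 38069} = \frac{-7328 + \frac{176 + 0}{212 + 176}}{-13181 + 38069} = \frac{-7328 + \frac{1}{388} \cdot 176}{24888} = \left(-7328 + \frac{1}{388} \cdot 176\right) \frac{1}{24888} = \left(-7328 + \frac{44}{97}\right) \frac{1}{24888} = \left(- \frac{710772}{97}\right) \frac{1}{24888} = - \frac{971}{3298}$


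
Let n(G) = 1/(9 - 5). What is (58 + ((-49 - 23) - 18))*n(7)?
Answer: -8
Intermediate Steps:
n(G) = ¼ (n(G) = 1/4 = ¼)
(58 + ((-49 - 23) - 18))*n(7) = (58 + ((-49 - 23) - 18))*(¼) = (58 + (-72 - 18))*(¼) = (58 - 90)*(¼) = -32*¼ = -8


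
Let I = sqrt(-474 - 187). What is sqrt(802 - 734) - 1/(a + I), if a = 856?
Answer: -856/733397 + 2*sqrt(17) + I*sqrt(661)/733397 ≈ 8.245 + 3.5056e-5*I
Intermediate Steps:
I = I*sqrt(661) (I = sqrt(-661) = I*sqrt(661) ≈ 25.71*I)
sqrt(802 - 734) - 1/(a + I) = sqrt(802 - 734) - 1/(856 + I*sqrt(661)) = sqrt(68) - 1/(856 + I*sqrt(661)) = 2*sqrt(17) - 1/(856 + I*sqrt(661)) = -1/(856 + I*sqrt(661)) + 2*sqrt(17)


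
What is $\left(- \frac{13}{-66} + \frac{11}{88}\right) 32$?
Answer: $\frac{340}{33} \approx 10.303$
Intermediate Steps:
$\left(- \frac{13}{-66} + \frac{11}{88}\right) 32 = \left(\left(-13\right) \left(- \frac{1}{66}\right) + 11 \cdot \frac{1}{88}\right) 32 = \left(\frac{13}{66} + \frac{1}{8}\right) 32 = \frac{85}{264} \cdot 32 = \frac{340}{33}$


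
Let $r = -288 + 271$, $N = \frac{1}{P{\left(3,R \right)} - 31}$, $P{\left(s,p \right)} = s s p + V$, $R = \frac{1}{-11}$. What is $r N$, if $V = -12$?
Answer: $\frac{187}{482} \approx 0.38797$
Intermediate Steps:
$R = - \frac{1}{11} \approx -0.090909$
$P{\left(s,p \right)} = -12 + p s^{2}$ ($P{\left(s,p \right)} = s s p - 12 = s^{2} p - 12 = p s^{2} - 12 = -12 + p s^{2}$)
$N = - \frac{11}{482}$ ($N = \frac{1}{\left(-12 - \frac{3^{2}}{11}\right) - 31} = \frac{1}{\left(-12 - \frac{9}{11}\right) - 31} = \frac{1}{- \frac{141}{11} - 31} = \frac{1}{- \frac{482}{11}} = - \frac{11}{482} \approx -0.022822$)
$r = -17$
$r N = \left(-17\right) \left(- \frac{11}{482}\right) = \frac{187}{482}$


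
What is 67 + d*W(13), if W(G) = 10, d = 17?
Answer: 237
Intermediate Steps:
67 + d*W(13) = 67 + 17*10 = 67 + 170 = 237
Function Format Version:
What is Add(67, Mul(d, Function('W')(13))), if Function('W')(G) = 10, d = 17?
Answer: 237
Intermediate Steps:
Add(67, Mul(d, Function('W')(13))) = Add(67, Mul(17, 10)) = Add(67, 170) = 237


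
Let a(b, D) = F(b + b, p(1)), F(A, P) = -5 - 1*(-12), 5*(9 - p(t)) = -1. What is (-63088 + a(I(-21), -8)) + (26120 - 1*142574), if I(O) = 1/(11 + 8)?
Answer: -179535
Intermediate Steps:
I(O) = 1/19
p(t) = 46/5 (p(t) = 9 - 1/5*(-1) = 9 + 1/5 = 46/5)
F(A, P) = 7 (F(A, P) = -5 + 12 = 7)
a(b, D) = 7
(-63088 + a(I(-21), -8)) + (26120 - 1*142574) = (-63088 + 7) + (26120 - 1*142574) = -63081 + (26120 - 142574) = -63081 - 116454 = -179535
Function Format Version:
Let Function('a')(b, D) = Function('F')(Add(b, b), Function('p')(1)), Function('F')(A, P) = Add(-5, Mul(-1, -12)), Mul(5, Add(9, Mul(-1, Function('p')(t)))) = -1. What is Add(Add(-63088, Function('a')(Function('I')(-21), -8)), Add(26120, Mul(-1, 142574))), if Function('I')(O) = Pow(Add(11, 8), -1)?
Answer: -179535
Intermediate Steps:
Function('I')(O) = Rational(1, 19) (Function('I')(O) = Pow(19, -1) = Rational(1, 19))
Function('p')(t) = Rational(46, 5) (Function('p')(t) = Add(9, Mul(Rational(-1, 5), -1)) = Add(9, Rational(1, 5)) = Rational(46, 5))
Function('F')(A, P) = 7 (Function('F')(A, P) = Add(-5, 12) = 7)
Function('a')(b, D) = 7
Add(Add(-63088, Function('a')(Function('I')(-21), -8)), Add(26120, Mul(-1, 142574))) = Add(Add(-63088, 7), Add(26120, Mul(-1, 142574))) = Add(-63081, Add(26120, -142574)) = Add(-63081, -116454) = -179535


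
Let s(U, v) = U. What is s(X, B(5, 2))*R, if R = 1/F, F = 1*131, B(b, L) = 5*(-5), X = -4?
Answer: -4/131 ≈ -0.030534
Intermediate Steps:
B(b, L) = -25
F = 131
R = 1/131 ≈ 0.0076336
s(X, B(5, 2))*R = -4*1/131 = -4/131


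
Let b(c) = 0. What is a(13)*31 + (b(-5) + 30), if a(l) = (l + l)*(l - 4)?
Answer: 7284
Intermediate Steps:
a(l) = 2*l*(-4 + l) (a(l) = (2*l)*(-4 + l) = 2*l*(-4 + l))
a(13)*31 + (b(-5) + 30) = (2*13*(-4 + 13))*31 + (0 + 30) = (2*13*9)*31 + 30 = 234*31 + 30 = 7254 + 30 = 7284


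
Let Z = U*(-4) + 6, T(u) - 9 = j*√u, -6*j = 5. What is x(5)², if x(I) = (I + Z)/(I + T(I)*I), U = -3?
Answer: 19044/(625*(12 - √5)²) ≈ 0.31962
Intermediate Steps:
j = -⅚ (j = -⅙*5 = -⅚ ≈ -0.83333)
T(u) = 9 - 5*√u/6
Z = 18 (Z = -3*(-4) + 6 = 12 + 6 = 18)
x(I) = (18 + I)/(I + I*(9 - 5*√I/6)) (x(I) = (I + 18)/(I + (9 - 5*√I/6)*I) = (18 + I)/(I + I*(9 - 5*√I/6)))
x(5)² = (6*(18 + 5)/(5*(-5^(3/2) + 12*5)))² = ((6/5)*23/(-5*√5 + 60))² = ((6/5)*23/(60 - 5*√5))² = (138/(5*(60 - 5*√5)))² = 19044/(25*(60 - 5*√5)²)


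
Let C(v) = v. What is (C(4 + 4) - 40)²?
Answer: 1024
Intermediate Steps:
(C(4 + 4) - 40)² = ((4 + 4) - 40)² = (8 - 40)² = (-32)² = 1024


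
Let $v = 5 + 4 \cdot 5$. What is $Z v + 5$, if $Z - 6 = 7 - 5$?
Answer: $205$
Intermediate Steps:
$Z = 8$ ($Z = 6 + \left(7 - 5\right) = 6 + 2 = 8$)
$v = 25$ ($v = 5 + 20 = 25$)
$Z v + 5 = 8 \cdot 25 + 5 = 200 + 5 = 205$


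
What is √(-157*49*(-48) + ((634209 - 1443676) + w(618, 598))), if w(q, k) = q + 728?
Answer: I*√438857 ≈ 662.46*I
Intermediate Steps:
w(q, k) = 728 + q
√(-157*49*(-48) + ((634209 - 1443676) + w(618, 598))) = √(-157*49*(-48) + ((634209 - 1443676) + (728 + 618))) = √(-7693*(-48) + (-809467 + 1346)) = √(369264 - 808121) = √(-438857) = I*√438857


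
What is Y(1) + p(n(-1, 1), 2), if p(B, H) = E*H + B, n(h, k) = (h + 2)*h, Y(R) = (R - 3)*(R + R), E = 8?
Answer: 11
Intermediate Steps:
Y(R) = 2*R*(-3 + R) (Y(R) = (-3 + R)*(2*R) = 2*R*(-3 + R))
n(h, k) = h*(2 + h) (n(h, k) = (2 + h)*h = h*(2 + h))
p(B, H) = B + 8*H (p(B, H) = 8*H + B = B + 8*H)
Y(1) + p(n(-1, 1), 2) = 2*1*(-3 + 1) + (-(2 - 1) + 8*2) = 2*1*(-2) + (-1*1 + 16) = -4 + (-1 + 16) = -4 + 15 = 11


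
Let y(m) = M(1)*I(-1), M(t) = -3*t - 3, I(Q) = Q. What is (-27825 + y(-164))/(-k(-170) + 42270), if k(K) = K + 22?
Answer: -27819/42418 ≈ -0.65583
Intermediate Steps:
M(t) = -3 - 3*t
k(K) = 22 + K
y(m) = 6 (y(m) = (-3 - 3*1)*(-1) = (-3 - 3)*(-1) = -6*(-1) = 6)
(-27825 + y(-164))/(-k(-170) + 42270) = (-27825 + 6)/(-(22 - 170) + 42270) = -27819/(-1*(-148) + 42270) = -27819/(148 + 42270) = -27819/42418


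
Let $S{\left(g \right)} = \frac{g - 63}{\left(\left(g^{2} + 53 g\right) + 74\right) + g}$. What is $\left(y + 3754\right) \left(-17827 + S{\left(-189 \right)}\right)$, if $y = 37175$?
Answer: $- \frac{18670801104795}{25589} \approx -7.2964 \cdot 10^{8}$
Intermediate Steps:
$S{\left(g \right)} = \frac{-63 + g}{74 + g^{2} + 54 g}$ ($S{\left(g \right)} = \frac{-63 + g}{\left(74 + g^{2} + 53 g\right) + g} = \frac{-63 + g}{74 + g^{2} + 54 g}$)
$\left(y + 3754\right) \left(-17827 + S{\left(-189 \right)}\right) = \left(37175 + 3754\right) \left(-17827 + \frac{-63 - 189}{74 + \left(-189\right)^{2} + 54 \left(-189\right)}\right) = 40929 \left(-17827 + \frac{1}{74 + 35721 - 10206} \left(-252\right)\right) = 40929 \left(-17827 + \frac{1}{25589} \left(-252\right)\right) = 40929 \left(-17827 - \frac{252}{25589}\right) = 40929 \left(- \frac{456175355}{25589}\right) = - \frac{18670801104795}{25589}$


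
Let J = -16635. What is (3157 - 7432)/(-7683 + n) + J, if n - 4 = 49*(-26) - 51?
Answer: -149777265/9004 ≈ -16635.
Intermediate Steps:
n = -1321 (n = 4 + (49*(-26) - 51) = 4 + (-1274 - 51) = 4 - 1325 = -1321)
(3157 - 7432)/(-7683 + n) + J = (3157 - 7432)/(-7683 - 1321) - 16635 = -4275/(-9004) - 16635 = -4275*(-1/9004) - 16635 = 4275/9004 - 16635 = -149777265/9004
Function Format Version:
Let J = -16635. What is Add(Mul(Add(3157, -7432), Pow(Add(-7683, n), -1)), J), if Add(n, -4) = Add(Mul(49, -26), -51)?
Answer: Rational(-149777265, 9004) ≈ -16635.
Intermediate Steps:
n = -1321 (n = Add(4, Add(Mul(49, -26), -51)) = Add(4, Add(-1274, -51)) = Add(4, -1325) = -1321)
Add(Mul(Add(3157, -7432), Pow(Add(-7683, n), -1)), J) = Add(Mul(Add(3157, -7432), Pow(Add(-7683, -1321), -1)), -16635) = Add(Mul(-4275, Pow(-9004, -1)), -16635) = Add(Mul(-4275, Rational(-1, 9004)), -16635) = Add(Rational(4275, 9004), -16635) = Rational(-149777265, 9004)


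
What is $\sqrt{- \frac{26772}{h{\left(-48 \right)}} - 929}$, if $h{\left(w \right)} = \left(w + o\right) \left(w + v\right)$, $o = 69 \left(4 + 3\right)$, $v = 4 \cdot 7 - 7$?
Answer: $\frac{i \sqrt{1578228285}}{1305} \approx 30.442 i$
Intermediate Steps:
$v = 21$ ($v = 28 - 7 = 21$)
$o = 483$ ($o = 69 \cdot 7 = 483$)
$h{\left(w \right)} = \left(21 + w\right) \left(483 + w\right)$ ($h{\left(w \right)} = \left(w + 483\right) \left(w + 21\right) = \left(483 + w\right) \left(21 + w\right) = \left(21 + w\right) \left(483 + w\right)$)
$\sqrt{- \frac{26772}{h{\left(-48 \right)}} - 929} = \sqrt{- \frac{26772}{10143 + \left(-48\right)^{2} + 504 \left(-48\right)} - 929} = \sqrt{- \frac{26772}{10143 + 2304 - 24192} - 929} = \sqrt{- \frac{26772}{-11745} - 929} = \sqrt{\left(-26772\right) \left(- \frac{1}{11745}\right) - 929} = \sqrt{\frac{8924}{3915} - 929} = \sqrt{- \frac{3628111}{3915}} = \frac{i \sqrt{1578228285}}{1305}$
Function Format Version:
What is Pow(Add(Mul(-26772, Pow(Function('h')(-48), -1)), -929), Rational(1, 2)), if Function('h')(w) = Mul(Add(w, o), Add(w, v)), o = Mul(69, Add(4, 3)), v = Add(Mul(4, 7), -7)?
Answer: Mul(Rational(1, 1305), I, Pow(1578228285, Rational(1, 2))) ≈ Mul(30.442, I)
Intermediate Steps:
v = 21 (v = Add(28, -7) = 21)
o = 483 (o = Mul(69, 7) = 483)
Function('h')(w) = Mul(Add(21, w), Add(483, w)) (Function('h')(w) = Mul(Add(w, 483), Add(w, 21)) = Mul(Add(483, w), Add(21, w)) = Mul(Add(21, w), Add(483, w)))
Pow(Add(Mul(-26772, Pow(Function('h')(-48), -1)), -929), Rational(1, 2)) = Pow(Add(Mul(-26772, Pow(Add(10143, Pow(-48, 2), Mul(504, -48)), -1)), -929), Rational(1, 2)) = Pow(Add(Mul(-26772, Pow(Add(10143, 2304, -24192), -1)), -929), Rational(1, 2)) = Pow(Add(Mul(-26772, Pow(-11745, -1)), -929), Rational(1, 2)) = Pow(Add(Mul(-26772, Rational(-1, 11745)), -929), Rational(1, 2)) = Pow(Add(Rational(8924, 3915), -929), Rational(1, 2)) = Pow(Rational(-3628111, 3915), Rational(1, 2)) = Mul(Rational(1, 1305), I, Pow(1578228285, Rational(1, 2)))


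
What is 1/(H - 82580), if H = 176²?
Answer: -1/51604 ≈ -1.9378e-5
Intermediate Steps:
H = 30976
1/(H - 82580) = 1/(30976 - 82580) = 1/(-51604) = -1/51604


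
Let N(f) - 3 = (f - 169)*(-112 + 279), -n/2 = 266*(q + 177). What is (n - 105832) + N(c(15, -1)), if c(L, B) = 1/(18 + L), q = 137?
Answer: -9936133/33 ≈ -3.0110e+5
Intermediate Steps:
n = -167048 (n = -532*(137 + 177) = -532*314 = -2*83524 = -167048)
N(f) = -28220 + 167*f (N(f) = 3 + (f - 169)*(-112 + 279) = 3 + (-169 + f)*167 = 3 + (-28223 + 167*f) = -28220 + 167*f)
(n - 105832) + N(c(15, -1)) = (-167048 - 105832) + (-28220 + 167/(18 + 15)) = -272880 + (-28220 + 167/33) = -272880 - 931093/33 = -9936133/33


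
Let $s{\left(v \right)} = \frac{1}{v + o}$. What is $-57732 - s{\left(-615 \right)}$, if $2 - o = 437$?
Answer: $- \frac{60618599}{1050} \approx -57732.0$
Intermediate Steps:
$o = -435$ ($o = 2 - 437 = -435$)
$s{\left(v \right)} = \frac{1}{-435 + v}$ ($s{\left(v \right)} = \frac{1}{v - 435} = \frac{1}{-435 + v}$)
$-57732 - s{\left(-615 \right)} = -57732 - \frac{1}{-435 - 615} = -57732 - \frac{1}{-1050} = -57732 - - \frac{1}{1050} = -57732 + \frac{1}{1050} = - \frac{60618599}{1050}$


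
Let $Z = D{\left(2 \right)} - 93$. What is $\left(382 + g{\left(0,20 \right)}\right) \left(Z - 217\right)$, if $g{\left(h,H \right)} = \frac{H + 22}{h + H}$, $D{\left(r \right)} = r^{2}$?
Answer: $- \frac{587673}{5} \approx -1.1753 \cdot 10^{5}$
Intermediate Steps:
$Z = -89$ ($Z = 2^{2} - 93 = 4 - 93 = -89$)
$g{\left(h,H \right)} = \frac{22 + H}{H + h}$
$\left(382 + g{\left(0,20 \right)}\right) \left(Z - 217\right) = \left(382 + \frac{22 + 20}{20 + 0}\right) \left(-89 - 217\right) = \left(382 + \frac{1}{20} \cdot 42\right) \left(-306\right) = \left(382 + \frac{21}{10}\right) \left(-306\right) = \frac{3841}{10} \left(-306\right) = - \frac{587673}{5}$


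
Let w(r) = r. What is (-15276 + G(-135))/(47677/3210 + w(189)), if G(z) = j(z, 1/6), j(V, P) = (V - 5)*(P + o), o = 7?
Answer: -52256660/654367 ≈ -79.858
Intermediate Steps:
j(V, P) = (-5 + V)*(7 + P) (j(V, P) = (V - 5)*(P + 7) = (-5 + V)*(7 + P))
G(z) = -215/6 + 43*z/6 (G(z) = -35 - 5/6 + 7*z + z/6 = -35 - 5*⅙ + 7*z + z/6 = -35 - ⅚ + 7*z + z/6 = -215/6 + 43*z/6)
(-15276 + G(-135))/(47677/3210 + w(189)) = (-15276 + (-215/6 + (43/6)*(-135)))/(47677/3210 + 189) = (-15276 + (-215/6 - 1935/2))/(47677*(1/3210) + 189) = (-15276 - 3010/3)/(47677/3210 + 189) = -48838/(3*654367/3210) = -48838/3*3210/654367 = -52256660/654367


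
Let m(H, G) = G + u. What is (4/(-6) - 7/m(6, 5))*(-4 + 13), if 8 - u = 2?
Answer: -129/11 ≈ -11.727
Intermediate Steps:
u = 6 (u = 8 - 1*2 = 8 - 2 = 6)
m(H, G) = 6 + G (m(H, G) = G + 6 = 6 + G)
(4/(-6) - 7/m(6, 5))*(-4 + 13) = (4/(-6) - 7/(6 + 5))*(-4 + 13) = (4*(-⅙) - 7/11)*9 = (-⅔ - 7*1/11)*9 = (-⅔ - 7/11)*9 = -43/33*9 = -129/11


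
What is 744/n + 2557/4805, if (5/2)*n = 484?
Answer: 2543722/581405 ≈ 4.3751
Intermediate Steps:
n = 968/5 (n = (⅖)*484 = 968/5 ≈ 193.60)
744/n + 2557/4805 = 744/(968/5) + 2557/4805 = 744*(5/968) + 2557*(1/4805) = 465/121 + 2557/4805 = 2543722/581405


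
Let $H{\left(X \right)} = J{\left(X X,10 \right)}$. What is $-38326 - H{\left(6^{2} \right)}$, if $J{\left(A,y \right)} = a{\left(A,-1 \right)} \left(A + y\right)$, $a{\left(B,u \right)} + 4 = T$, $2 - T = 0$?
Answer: $-35714$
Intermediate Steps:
$T = 2$ ($T = 2 - 0 = 2 + 0 = 2$)
$a{\left(B,u \right)} = -2$ ($a{\left(B,u \right)} = -4 + 2 = -2$)
$J{\left(A,y \right)} = - 2 A - 2 y$ ($J{\left(A,y \right)} = - 2 \left(A + y\right) = - 2 A - 2 y$)
$H{\left(X \right)} = -20 - 2 X^{2}$ ($H{\left(X \right)} = - 2 X X - 20 = - 2 X^{2} - 20 = -20 - 2 X^{2}$)
$-38326 - H{\left(6^{2} \right)} = -38326 - \left(-20 - 2 \left(6^{2}\right)^{2}\right) = -38326 - \left(-20 - 2 \cdot 36^{2}\right) = -38326 - \left(-20 - 2592\right) = -38326 - -2612 = -38326 + 2612 = -35714$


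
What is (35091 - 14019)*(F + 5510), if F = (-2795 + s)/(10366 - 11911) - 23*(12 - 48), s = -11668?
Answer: 68882071152/515 ≈ 1.3375e+8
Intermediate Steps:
F = 431241/515 (F = (-2795 - 11668)/(10366 - 11911) - 23*(12 - 48) = -14463/(-1545) - 23*(-36) = -14463*(-1/1545) - 1*(-828) = 4821/515 + 828 = 431241/515 ≈ 837.36)
(35091 - 14019)*(F + 5510) = (35091 - 14019)*(431241/515 + 5510) = 21072*(3268891/515) = 68882071152/515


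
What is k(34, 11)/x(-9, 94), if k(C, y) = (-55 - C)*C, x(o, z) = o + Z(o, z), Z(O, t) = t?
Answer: -178/5 ≈ -35.600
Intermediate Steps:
x(o, z) = o + z
k(C, y) = C*(-55 - C)
k(34, 11)/x(-9, 94) = (-1*34*(55 + 34))/(-9 + 94) = -1*34*89/85 = -3026*1/85 = -178/5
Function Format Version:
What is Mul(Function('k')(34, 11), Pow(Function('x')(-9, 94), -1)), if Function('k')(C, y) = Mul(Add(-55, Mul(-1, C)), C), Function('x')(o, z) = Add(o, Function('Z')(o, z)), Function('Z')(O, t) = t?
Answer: Rational(-178, 5) ≈ -35.600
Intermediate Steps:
Function('x')(o, z) = Add(o, z)
Function('k')(C, y) = Mul(C, Add(-55, Mul(-1, C)))
Mul(Function('k')(34, 11), Pow(Function('x')(-9, 94), -1)) = Mul(Mul(-1, 34, Add(55, 34)), Pow(Add(-9, 94), -1)) = Mul(Mul(-1, 34, 89), Pow(85, -1)) = Mul(-3026, Rational(1, 85)) = Rational(-178, 5)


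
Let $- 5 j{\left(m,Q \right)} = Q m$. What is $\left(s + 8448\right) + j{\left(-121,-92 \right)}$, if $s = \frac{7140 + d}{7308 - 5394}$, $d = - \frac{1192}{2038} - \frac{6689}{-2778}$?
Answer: $\frac{168647860516199}{27090583740} \approx 6225.3$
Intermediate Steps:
$d = \frac{5160403}{2830782}$ ($d = \left(-1192\right) \frac{1}{2038} - - \frac{6689}{2778} = - \frac{596}{1019} + \frac{6689}{2778} = \frac{5160403}{2830782} \approx 1.823$)
$j{\left(m,Q \right)} = - \frac{Q m}{5}$
$s = \frac{20216943883}{5418116748}$ ($s = \frac{7140 + \frac{5160403}{2830782}}{7308 - 5394} = \frac{20216943883}{2830782 \cdot 1914} = \frac{20216943883}{2830782} \cdot \frac{1}{1914} = \frac{20216943883}{5418116748} \approx 3.7314$)
$\left(s + 8448\right) + j{\left(-121,-92 \right)} = \left(\frac{20216943883}{5418116748} + 8448\right) - \left(- \frac{92}{5}\right) \left(-121\right) = \frac{45792467230987}{5418116748} - \frac{11132}{5} = \frac{168647860516199}{27090583740}$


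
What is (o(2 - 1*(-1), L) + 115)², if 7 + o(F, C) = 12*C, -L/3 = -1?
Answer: 20736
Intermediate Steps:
L = 3 (L = -3*(-1) = 3)
o(F, C) = -7 + 12*C
(o(2 - 1*(-1), L) + 115)² = ((-7 + 12*3) + 115)² = ((-7 + 36) + 115)² = (29 + 115)² = 144² = 20736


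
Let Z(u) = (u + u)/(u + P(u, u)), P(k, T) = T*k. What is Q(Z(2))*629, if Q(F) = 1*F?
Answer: 1258/3 ≈ 419.33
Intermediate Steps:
Z(u) = 2*u/(u + u²) (Z(u) = (u + u)/(u + u*u) = (2*u)/(u + u²) = 2*u/(u + u²))
Q(F) = F
Q(Z(2))*629 = (2/(1 + 2))*629 = (2/3)*629 = (2*(⅓))*629 = (⅔)*629 = 1258/3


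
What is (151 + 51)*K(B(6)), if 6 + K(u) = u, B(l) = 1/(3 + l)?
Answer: -10706/9 ≈ -1189.6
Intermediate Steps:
K(u) = -6 + u
(151 + 51)*K(B(6)) = (151 + 51)*(-6 + 1/(3 + 6)) = 202*(-6 + 1/9) = 202*(-6 + ⅑) = 202*(-53/9) = -10706/9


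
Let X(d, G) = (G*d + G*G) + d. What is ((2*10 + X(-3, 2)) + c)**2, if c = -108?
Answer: 8649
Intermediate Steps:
X(d, G) = d + G**2 + G*d (X(d, G) = (G*d + G**2) + d = (G**2 + G*d) + d = d + G**2 + G*d)
((2*10 + X(-3, 2)) + c)**2 = ((2*10 + (-3 + 2**2 + 2*(-3))) - 108)**2 = ((20 + (-3 + 4 - 6)) - 108)**2 = ((20 - 5) - 108)**2 = (15 - 108)**2 = (-93)**2 = 8649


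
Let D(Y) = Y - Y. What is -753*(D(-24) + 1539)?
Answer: -1158867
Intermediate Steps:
D(Y) = 0
-753*(D(-24) + 1539) = -753*(0 + 1539) = -753*1539 = -1158867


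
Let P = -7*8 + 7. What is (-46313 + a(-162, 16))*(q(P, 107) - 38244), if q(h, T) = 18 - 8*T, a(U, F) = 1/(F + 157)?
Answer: 313130768136/173 ≈ 1.8100e+9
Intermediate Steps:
a(U, F) = 1/(157 + F)
P = -49 (P = -56 + 7 = -49)
(-46313 + a(-162, 16))*(q(P, 107) - 38244) = (-46313 + 1/(157 + 16))*((18 - 8*107) - 38244) = (-46313 + 1/173)*((18 - 856) - 38244) = (-46313 + 1/173)*(-838 - 38244) = -8012148/173*(-39082) = 313130768136/173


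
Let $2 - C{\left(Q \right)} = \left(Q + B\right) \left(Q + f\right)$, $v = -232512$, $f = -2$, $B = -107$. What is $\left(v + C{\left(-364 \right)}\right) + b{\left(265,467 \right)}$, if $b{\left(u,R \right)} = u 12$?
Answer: $-401716$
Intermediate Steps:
$b{\left(u,R \right)} = 12 u$
$C{\left(Q \right)} = 2 - \left(-107 + Q\right) \left(-2 + Q\right)$ ($C{\left(Q \right)} = 2 - \left(Q - 107\right) \left(Q - 2\right) = 2 - \left(-107 + Q\right) \left(-2 + Q\right)$)
$\left(v + C{\left(-364 \right)}\right) + b{\left(265,467 \right)} = \left(-232512 - 172384\right) + 12 \cdot 265 = \left(-232512 - 172384\right) + 3180 = -404896 + 3180 = -401716$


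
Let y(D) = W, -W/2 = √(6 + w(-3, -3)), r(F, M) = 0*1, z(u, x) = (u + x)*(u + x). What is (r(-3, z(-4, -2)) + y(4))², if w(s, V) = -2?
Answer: 16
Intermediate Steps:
z(u, x) = (u + x)²
r(F, M) = 0
W = -4 (W = -2*√(6 - 2) = -2*√4 = -2*2 = -4)
y(D) = -4
(r(-3, z(-4, -2)) + y(4))² = (0 - 4)² = (-4)² = 16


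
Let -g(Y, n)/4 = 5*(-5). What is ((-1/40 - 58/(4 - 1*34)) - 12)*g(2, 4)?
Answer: -6055/6 ≈ -1009.2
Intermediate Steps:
g(Y, n) = 100 (g(Y, n) = -20*(-5) = -4*(-25) = 100)
((-1/40 - 58/(4 - 1*34)) - 12)*g(2, 4) = ((-1/40 - 58/(4 - 1*34)) - 12)*100 = ((-1*1/40 - 58/(4 - 34)) - 12)*100 = ((-1/40 - 58/(-30)) - 12)*100 = ((-1/40 - 58*(-1/30)) - 12)*100 = ((-1/40 + 29/15) - 12)*100 = (229/120 - 12)*100 = -1211/120*100 = -6055/6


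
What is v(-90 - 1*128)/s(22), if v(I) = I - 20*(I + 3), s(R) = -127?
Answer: -4082/127 ≈ -32.142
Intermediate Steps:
v(I) = -60 - 19*I (v(I) = I - 20*(3 + I) = I - 4*(15 + 5*I) = I + (-60 - 20*I) = -60 - 19*I)
v(-90 - 1*128)/s(22) = (-60 - 19*(-90 - 1*128))/(-127) = (-60 - 19*(-90 - 128))*(-1/127) = (-60 - 19*(-218))*(-1/127) = (-60 + 4142)*(-1/127) = 4082*(-1/127) = -4082/127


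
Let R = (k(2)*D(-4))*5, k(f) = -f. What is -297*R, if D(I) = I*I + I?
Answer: 35640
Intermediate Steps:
D(I) = I + I² (D(I) = I² + I = I + I²)
R = -120 (R = ((-1*2)*(-4*(1 - 4)))*5 = -(-8)*(-3)*5 = -2*12*5 = -24*5 = -120)
-297*R = -297*(-120) = 35640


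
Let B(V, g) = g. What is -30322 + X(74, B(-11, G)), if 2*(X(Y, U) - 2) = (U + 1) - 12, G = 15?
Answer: -30318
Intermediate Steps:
X(Y, U) = -7/2 + U/2 (X(Y, U) = 2 + ((U + 1) - 12)/2 = 2 + ((1 + U) - 12)/2 = 2 + (-11 + U)/2 = 2 + (-11/2 + U/2) = -7/2 + U/2)
-30322 + X(74, B(-11, G)) = -30322 + (-7/2 + (1/2)*15) = -30322 + (-7/2 + 15/2) = -30322 + 4 = -30318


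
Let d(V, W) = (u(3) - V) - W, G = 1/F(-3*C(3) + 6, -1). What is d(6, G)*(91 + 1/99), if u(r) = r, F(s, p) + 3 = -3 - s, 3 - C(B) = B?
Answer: -157675/594 ≈ -265.45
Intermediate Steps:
C(B) = 3 - B
F(s, p) = -6 - s (F(s, p) = -3 + (-3 - s) = -6 - s)
G = -1/12 (G = 1/(-6 - (-3*(3 - 1*3) + 6)) = 1/(-6 - (-3*(3 - 3) + 6)) = 1/(-6 - (-3*0 + 6)) = 1/(-6 - (0 + 6)) = 1/(-6 - 1*6) = 1/(-6 - 6) = 1/(-12) = -1/12 ≈ -0.083333)
d(V, W) = 3 - V - W (d(V, W) = (3 - V) - W = 3 - V - W)
d(6, G)*(91 + 1/99) = (3 - 1*6 - 1*(-1/12))*(91 + 1/99) = (3 - 6 + 1/12)*(91 + 1/99) = -35/12*9010/99 = -157675/594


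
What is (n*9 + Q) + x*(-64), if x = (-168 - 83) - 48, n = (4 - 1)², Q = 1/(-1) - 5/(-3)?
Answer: 57653/3 ≈ 19218.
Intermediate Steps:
Q = ⅔ (Q = 1*(-1) - 5*(-⅓) = -1 + 5/3 = ⅔ ≈ 0.66667)
n = 9 (n = 3² = 9)
x = -299 (x = -251 - 48 = -299)
(n*9 + Q) + x*(-64) = (9*9 + ⅔) - 299*(-64) = (81 + ⅔) + 19136 = 245/3 + 19136 = 57653/3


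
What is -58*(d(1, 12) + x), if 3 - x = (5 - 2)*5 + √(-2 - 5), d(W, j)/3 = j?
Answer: -1392 + 58*I*√7 ≈ -1392.0 + 153.45*I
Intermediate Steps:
d(W, j) = 3*j
x = -12 - I*√7 (x = 3 - ((5 - 2)*5 + √(-2 - 5)) = 3 - (3*5 + √(-7)) = 3 - (15 + I*√7) = 3 + (-15 - I*√7) = -12 - I*√7 ≈ -12.0 - 2.6458*I)
-58*(d(1, 12) + x) = -58*(3*12 + (-12 - I*√7)) = -58*(36 + (-12 - I*√7)) = -58*(24 - I*√7) = -1392 + 58*I*√7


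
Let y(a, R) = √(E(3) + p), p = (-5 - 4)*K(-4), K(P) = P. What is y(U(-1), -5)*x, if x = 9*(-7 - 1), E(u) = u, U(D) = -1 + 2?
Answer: -72*√39 ≈ -449.64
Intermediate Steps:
U(D) = 1
p = 36 (p = (-5 - 4)*(-4) = -9*(-4) = 36)
x = -72 (x = 9*(-8) = -72)
y(a, R) = √39 (y(a, R) = √(3 + 36) = √39)
y(U(-1), -5)*x = √39*(-72) = -72*√39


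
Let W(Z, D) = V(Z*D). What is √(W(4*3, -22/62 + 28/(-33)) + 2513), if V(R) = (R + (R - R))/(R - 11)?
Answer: √7566404053/1735 ≈ 50.135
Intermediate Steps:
V(R) = R/(-11 + R) (V(R) = (R + 0)/(-11 + R) = R/(-11 + R))
W(Z, D) = D*Z/(-11 + D*Z) (W(Z, D) = (Z*D)/(-11 + Z*D) = (D*Z)/(-11 + D*Z) = D*Z/(-11 + D*Z))
√(W(4*3, -22/62 + 28/(-33)) + 2513) = √((-22/62 + 28/(-33))*(4*3)/(-11 + (-22/62 + 28/(-33))*(4*3)) + 2513) = √((-22*1/62 + 28*(-1/33))*12/(-11 + (-22*1/62 + 28*(-1/33))*12) + 2513) = √((-11/31 - 28/33)*12/(-11 + (-11/31 - 28/33)*12) + 2513) = √(-1231/1023*12/(-11 - 1231/1023*12) + 2513) = √(-1231/1023*12/(-11 - 4924/341) + 2513) = √(-1231/1023*12/(-8675/341) + 2513) = √(-1231/1023*12*(-341/8675) + 2513) = √(4924/8675 + 2513) = √(21805199/8675) = √7566404053/1735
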